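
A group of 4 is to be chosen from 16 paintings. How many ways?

C(16,4) = 16!/(4! x 12!).

Final answer: \binom{16}{4} = 1820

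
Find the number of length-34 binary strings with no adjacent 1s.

Classify by the final bit: ...0 gives a(n-1) strings, ...01 gives a(n-2) strings. Thus a(n) = a(n-1) + a(n-2) with a(1)=2, a(2)=3.
Building up term by term: a(1)=2, a(2)=3, a(3)=5, a(4)=8, a(5)=13, a(6)=21, a(7)=34, a(8)=55, a(9)=89, a(10)=144, a(11)=233, a(12)=377, a(13)=610, a(14)=987, a(15)=1597, a(16)=2584, a(17)=4181, a(18)=6765, a(19)=10946, a(20)=17711, a(21)=28657, a(22)=46368, a(23)=75025, a(24)=121393, a(25)=196418, a(26)=317811, a(27)=514229, a(28)=832040, a(29)=1346269, a(30)=2178309, a(31)=3524578, a(32)=5702887, a(33)=9227465, a(34)=14930352.

Final answer: 14930352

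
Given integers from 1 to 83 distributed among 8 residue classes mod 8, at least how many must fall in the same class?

By pigeonhole with 83 objects and 8 categories: ceiling(83/8).

Final answer: 11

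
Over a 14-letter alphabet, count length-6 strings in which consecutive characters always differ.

First character: 14 choices. Each subsequent: 13 choices (must differ from the previous one).
Total: 14 x 13^5.

Final answer: 14 x 13^{5} = 5198102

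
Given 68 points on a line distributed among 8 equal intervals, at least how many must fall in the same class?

By pigeonhole with 68 objects and 8 categories: ceiling(68/8).

Final answer: 9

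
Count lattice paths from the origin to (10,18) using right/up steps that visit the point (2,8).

Paths (0,0)->(2,8): C(10,8) = 45.
Paths (2,8)->(10,18): C(18,10) = 43758.
By multiplication principle: 45 x 43758.

Final answer: 1969110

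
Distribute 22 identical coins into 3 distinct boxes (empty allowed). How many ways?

Stars and bars: C(n+k-1, k-1) = C(24,2).

Final answer: C(24,2) = 276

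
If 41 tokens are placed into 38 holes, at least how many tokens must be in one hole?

By the pigeonhole principle: ceiling(41/38).

Final answer: 2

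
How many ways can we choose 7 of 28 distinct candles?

C(28,7) = 28!/(7! x 21!).

Final answer: \binom{28}{7} = 1184040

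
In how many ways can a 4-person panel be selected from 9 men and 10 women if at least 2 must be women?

Sum over valid woman counts:
C(10,2)C(9,2) = 1620
C(10,3)C(9,1) = 1080
C(10,4)C(9,0) = 210
Total: 1620 + 1080 + 210.

Final answer: 2910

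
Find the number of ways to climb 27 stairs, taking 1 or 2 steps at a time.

Condition on the final move: it is a 1-step (f(n-1) ways to get there) or a 2-step (f(n-2) ways), so f(n) = f(n-1) + f(n-2), with f(1)=1, f(2)=2.
Iterating the recurrence: f(1)=1, f(2)=2, f(3)=3, f(4)=5, f(5)=8, f(6)=13, f(7)=21, f(8)=34, f(9)=55, f(10)=89, f(11)=144, f(12)=233, f(13)=377, f(14)=610, f(15)=987, f(16)=1597, f(17)=2584, f(18)=4181, f(19)=6765, f(20)=10946, f(21)=17711, f(22)=28657, f(23)=46368, f(24)=75025, f(25)=121393, f(26)=196418, f(27)=317811.

Final answer: 317811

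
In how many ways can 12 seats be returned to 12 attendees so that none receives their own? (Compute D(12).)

D(n) = (n-1)(D(n-1) + D(n-2)), D(0)=1, D(1)=0.
D(2) = 1 x (0 + 1) = 1
D(3) = 2 x (1 + 0) = 2
D(4) = 3 x (2 + 1) = 9
D(5) = 4 x (9 + 2) = 44
D(6) = 5 x (44 + 9) = 265
D(7) = 6 x (265 + 44) = 1854
D(8) = 7 x (1854 + 265) = 14833
D(9) = 8 x (14833 + 1854) = 133496
D(10) = 9 x (133496 + 14833) = 1334961
D(11) = 10 x (1334961 + 133496) = 14684570
D(12) = 11 x (D(11) + D(10)) = 11 x (14684570 + 1334961)

Final answer: D(12) = 176214841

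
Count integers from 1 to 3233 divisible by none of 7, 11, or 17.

|div by 7|=461, |div by 11|=293, |div by 17|=190.
|div by 7&11|=41, |div by 7&17|=27, |div by 11&17|=17, |div by all|=2.
By inclusion-exclusion, divisible by at least one: 461+293+190-41-27-17+2 = 861.
Not divisible by any: 3233 - 861.

Final answer: 2372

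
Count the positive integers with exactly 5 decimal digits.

These are the integers in [10^4, 10^5), so the count is 10^5 - 10^4 = 9 x 10^4.

Final answer: 90000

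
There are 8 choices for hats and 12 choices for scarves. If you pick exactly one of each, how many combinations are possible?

By the multiplication principle: 8 x 12.

Final answer: 96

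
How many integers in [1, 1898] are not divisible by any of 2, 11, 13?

|div by 2|=949, |div by 11|=172, |div by 13|=146.
|div by 2&11|=86, |div by 2&13|=73, |div by 11&13|=13, |div by all|=6.
By inclusion-exclusion, divisible by at least one: 949+172+146-86-73-13+6 = 1101.
Not divisible by any: 1898 - 1101.

Final answer: 797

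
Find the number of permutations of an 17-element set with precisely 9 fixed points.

Choose which 9 elements are fixed: C(17,9) = 24310.
Derange the remaining 8 using D(j) = (j-1)(D(j-1) + D(j-2)), D(0)=1, D(1)=0: D(2)=1, D(3)=2, D(4)=9, D(5)=44, D(6)=265, D(7)=1854, D(8)=14833.
Total: 24310 x 14833.

Final answer: C(17,9) D(8) = 360590230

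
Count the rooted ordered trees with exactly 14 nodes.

The structures are counted by the Catalan number C_n. Here n = 14 - 1 = 13.
Using C_0 = 1 and C_(k+1) = C_k x 2(2k+1)/(k+2), build up term by term: C_1=1, C_2=2, C_3=5, C_4=14, C_5=42, C_6=132, C_7=429, C_8=1430, C_9=4862, C_10=16796, C_11=58786, C_12=208012, C_13=742900.

Final answer: C_{13} = 742900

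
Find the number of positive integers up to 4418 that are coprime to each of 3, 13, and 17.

|div by 3|=1472, |div by 13|=339, |div by 17|=259.
|div by 3&13|=113, |div by 3&17|=86, |div by 13&17|=19, |div by all|=6.
By inclusion-exclusion, divisible by at least one: 1472+339+259-113-86-19+6 = 1858.
Not divisible by any: 4418 - 1858.

Final answer: 2560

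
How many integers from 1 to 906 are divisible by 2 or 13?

Multiples of 2: 453. Multiples of 13: 69. Of both (lcm=26): 34.
By inclusion-exclusion: 453 + 69 - 34.

Final answer: 488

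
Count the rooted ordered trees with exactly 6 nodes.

This is a standard Catalan-number count: the answer is C_n. Here n = 6 - 1 = 5.
Using C_0 = 1 and C_(k+1) = C_k x 2(2k+1)/(k+2), build up term by term: C_1=1, C_2=2, C_3=5, C_4=14, C_5=42.

Final answer: C_{5} = 42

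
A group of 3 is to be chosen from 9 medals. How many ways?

C(9,3) = 9!/(3! x (9-3)!).

Final answer: C(9,3) = 84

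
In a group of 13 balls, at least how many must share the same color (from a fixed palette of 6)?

There are 6 possible values for color (from a fixed palette of 6). With 13 balls and 6 categories, by pigeonhole: ceiling(13/6).

Final answer: 3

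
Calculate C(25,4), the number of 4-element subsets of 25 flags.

C(25,4) = 25!/(4! x (25-4)!).

Final answer: C(25,4) = 12650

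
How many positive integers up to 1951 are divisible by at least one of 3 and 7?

Multiples of 3: 650. Multiples of 7: 278. Of both (lcm=21): 92.
By inclusion-exclusion: 650 + 278 - 92.

Final answer: 836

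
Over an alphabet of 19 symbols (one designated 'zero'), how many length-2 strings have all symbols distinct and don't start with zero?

The leading digit has 18 choices (anything but zero); the next has 18 (anything but the first), then 17, and so on, one fewer each time.
Total: 18 x 18.

Final answer: 324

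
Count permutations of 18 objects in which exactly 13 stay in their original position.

Choose which 13 elements are fixed: C(18,13) = 8568.
Derange the remaining 5 using D(j) = (j-1)(D(j-1) + D(j-2)), D(0)=1, D(1)=0: D(2)=1, D(3)=2, D(4)=9, D(5)=44.
Total: 8568 x 44.

Final answer: C(18,13) D(5) = 376992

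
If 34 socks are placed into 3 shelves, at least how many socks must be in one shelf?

By the pigeonhole principle: ceiling(34/3).

Final answer: 12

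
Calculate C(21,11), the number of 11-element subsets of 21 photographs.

C(21,11) = 21!/(11! x 10!).

Final answer: \binom{21}{11} = 352716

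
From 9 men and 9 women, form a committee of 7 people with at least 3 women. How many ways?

Sum over valid woman counts:
C(9,3)C(9,4) = 10584
C(9,4)C(9,3) = 10584
C(9,5)C(9,2) = 4536
C(9,6)C(9,1) = 756
C(9,7)C(9,0) = 36
Total: 10584 + 10584 + 4536 + 756 + 36.

Final answer: 26496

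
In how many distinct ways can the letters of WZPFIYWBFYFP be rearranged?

Letters (B:1, F:3, I:1, P:2, W:2, Y:2, Z:1). Total letters: 12.
Permutations = 12!/(3! x 2! x 2! x 2!).

Final answer: 9979200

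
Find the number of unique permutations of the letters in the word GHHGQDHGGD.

Letters (D:2, G:4, H:3, Q:1). Total letters: 10.
Permutations = 10!/(4! x 3! x 2!).

Final answer: 12600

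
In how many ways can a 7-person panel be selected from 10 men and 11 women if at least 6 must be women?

Sum over valid woman counts:
C(11,6)C(10,1) = 4620
C(11,7)C(10,0) = 330
Total: 4620 + 330.

Final answer: 4950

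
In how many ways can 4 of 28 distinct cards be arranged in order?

P(28,4) = 28!/(28-4)! = 28!/24!.

Final answer: P(28,4) = 491400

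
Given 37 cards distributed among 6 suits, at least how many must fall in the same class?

By pigeonhole with 37 objects and 6 categories: ceiling(37/6).

Final answer: 7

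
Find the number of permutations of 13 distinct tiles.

The number of ways to arrange 13 distinct objects is 13!.

Final answer: 13! = 6227020800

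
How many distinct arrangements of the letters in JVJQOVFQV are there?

Letters (F:1, J:2, O:1, Q:2, V:3). Total letters: 9.
Permutations = 9!/(3! x 2! x 2!).

Final answer: 15120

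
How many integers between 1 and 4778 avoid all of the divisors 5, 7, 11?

|div by 5|=955, |div by 7|=682, |div by 11|=434.
|div by 5&7|=136, |div by 5&11|=86, |div by 7&11|=62, |div by all|=12.
By inclusion-exclusion, divisible by at least one: 955+682+434-136-86-62+12 = 1799.
Not divisible by any: 4778 - 1799.

Final answer: 2979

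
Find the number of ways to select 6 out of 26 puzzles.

C(26,6) = 26!/(6! x 20!).

Final answer: \binom{26}{6} = 230230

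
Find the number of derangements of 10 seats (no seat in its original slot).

D(n) = (n-1)(D(n-1) + D(n-2)), D(0)=1, D(1)=0.
D(2) = 1 x (0 + 1) = 1
D(3) = 2 x (1 + 0) = 2
D(4) = 3 x (2 + 1) = 9
D(5) = 4 x (9 + 2) = 44
D(6) = 5 x (44 + 9) = 265
D(7) = 6 x (265 + 44) = 1854
D(8) = 7 x (1854 + 265) = 14833
D(9) = 8 x (14833 + 1854) = 133496
D(10) = 9 x (D(9) + D(8)) = 9 x (133496 + 14833)

Final answer: D(10) = 1334961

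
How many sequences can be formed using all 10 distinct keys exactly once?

The number of ways to arrange 10 distinct objects is 10!.

Final answer: 10! = 3628800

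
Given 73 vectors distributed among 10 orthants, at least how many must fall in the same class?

By pigeonhole with 73 objects and 10 categories: ceiling(73/10).

Final answer: 8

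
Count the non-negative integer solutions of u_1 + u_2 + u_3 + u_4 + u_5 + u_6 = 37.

Stars and bars with 37 stars and 5 bars:
C(37+6-1, 6-1) = C(42,5).

Final answer: C(42,5) = 850668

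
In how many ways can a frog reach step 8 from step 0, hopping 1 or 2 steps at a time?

Let f(n) be the number of climbs. Removing the last move (1 or 2 steps) gives f(n) = f(n-1) + f(n-2); base cases f(1)=1, f(2)=2.
Building up term by term: f(1)=1, f(2)=2, f(3)=3, f(4)=5, f(5)=8, f(6)=13, f(7)=21, f(8)=34.

Final answer: 34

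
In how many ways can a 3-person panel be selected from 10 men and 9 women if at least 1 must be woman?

Sum over valid woman counts:
C(9,1)C(10,2) = 405
C(9,2)C(10,1) = 360
C(9,3)C(10,0) = 84
Total: 405 + 360 + 84.

Final answer: 849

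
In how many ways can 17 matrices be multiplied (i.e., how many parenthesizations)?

The structures are counted by the Catalan number C_n. Here n = 17 - 1 = 16.
C_n = (2n)!/(n!(n+1)!), so C_{16} = 32!/(16! x 17!) = C(32,16)/17 = 601080390/17.

Final answer: C_{16} = 35357670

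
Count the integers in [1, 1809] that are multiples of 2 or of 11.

Multiples of 2: 904. Multiples of 11: 164. Of both (lcm=22): 82.
By inclusion-exclusion: 904 + 164 - 82.

Final answer: 986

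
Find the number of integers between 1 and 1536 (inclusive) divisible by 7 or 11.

Multiples of 7: 219. Multiples of 11: 139. Of both (lcm=77): 19.
By inclusion-exclusion: 219 + 139 - 19.

Final answer: 339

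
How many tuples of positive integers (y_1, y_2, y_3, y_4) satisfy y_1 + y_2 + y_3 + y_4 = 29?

Substitute y'_i = y_i - 1 (so y'_i >= 0). Then sum y'_i = 29 - 4 = 25.
Stars and bars: C(25+4-1, 4-1) = C(28,3).

Final answer: C(28,3) = 3276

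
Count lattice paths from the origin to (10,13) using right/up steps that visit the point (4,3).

Paths (0,0)->(4,3): C(7,3) = 35.
Paths (4,3)->(10,13): C(16,10) = 8008.
By multiplication principle: 35 x 8008.

Final answer: 280280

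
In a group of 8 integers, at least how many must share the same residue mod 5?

There are 5 possible values for residue mod 5. With 8 integers and 5 categories, by pigeonhole: ceiling(8/5).

Final answer: 2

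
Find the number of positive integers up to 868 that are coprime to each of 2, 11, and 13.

|div by 2|=434, |div by 11|=78, |div by 13|=66.
|div by 2&11|=39, |div by 2&13|=33, |div by 11&13|=6, |div by all|=3.
By inclusion-exclusion, divisible by at least one: 434+78+66-39-33-6+3 = 503.
Not divisible by any: 868 - 503.

Final answer: 365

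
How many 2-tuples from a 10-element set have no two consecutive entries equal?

First character: 10 choices. Each subsequent: 9 choices (must differ from the previous one).
Total: 10 x 9^1.

Final answer: 10 x 9^{1} = 90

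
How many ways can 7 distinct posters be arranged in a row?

The number of ways to arrange 7 distinct objects is 7!.

Final answer: 7! = 5040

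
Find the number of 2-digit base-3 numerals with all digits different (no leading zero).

First digit: 2 (nonzero). Second: 2 (not first). Third: 1, etc.
Total: 2 x 2.

Final answer: 4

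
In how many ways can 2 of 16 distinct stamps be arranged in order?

P(16,2) = 16!/(16-2)! = 16!/14!.

Final answer: P(16,2) = 240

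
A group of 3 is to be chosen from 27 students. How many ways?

C(27,3) = 27!/(3! x 24!).

Final answer: \binom{27}{3} = 2925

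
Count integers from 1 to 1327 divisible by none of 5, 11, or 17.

|div by 5|=265, |div by 11|=120, |div by 17|=78.
|div by 5&11|=24, |div by 5&17|=15, |div by 11&17|=7, |div by all|=1.
By inclusion-exclusion, divisible by at least one: 265+120+78-24-15-7+1 = 418.
Not divisible by any: 1327 - 418.

Final answer: 909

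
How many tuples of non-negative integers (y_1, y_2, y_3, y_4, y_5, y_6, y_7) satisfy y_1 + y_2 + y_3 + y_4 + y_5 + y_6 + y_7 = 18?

Stars and bars with 18 stars and 6 bars:
C(18+7-1, 7-1) = C(24,6).

Final answer: C(24,6) = 134596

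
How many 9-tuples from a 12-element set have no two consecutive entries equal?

Let g(n) count such strings. g(1) = 12, and each valid string of length n-1 extends in 11 ways (any symbol but the last), so g(n) = 11 g(n-1).
Total: g(9) = 12 x 11^8.

Final answer: 12 x 11^{8} = 2572306572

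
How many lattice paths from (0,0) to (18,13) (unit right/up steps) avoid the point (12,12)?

Total paths to (18,13): C(31,13) = 206253075.
Paths through (12,12): C(24,12) x C(7,1) = 18929092.
Avoiding (12,12): 206253075 - 18929092.

Final answer: 187323983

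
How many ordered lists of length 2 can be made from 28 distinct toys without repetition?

P(28,2) = 28!/(28-2)! = 28!/26!.

Final answer: P(28,2) = 756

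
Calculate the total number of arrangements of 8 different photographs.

The number of ways to arrange 8 distinct objects is 8!.

Final answer: 8! = 40320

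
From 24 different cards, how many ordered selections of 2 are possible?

P(24,2) = 24!/(24-2)! = 24!/22!.

Final answer: P(24,2) = 552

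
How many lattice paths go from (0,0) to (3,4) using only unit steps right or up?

Each path has 3 right steps and 4 up steps in some order (7 steps total).
Choose which 4 of the 7 steps are up: C(7,4).

Final answer: C(7,4) = 35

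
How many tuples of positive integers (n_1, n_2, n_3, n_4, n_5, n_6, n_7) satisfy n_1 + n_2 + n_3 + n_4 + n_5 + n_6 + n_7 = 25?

Substitute n'_i = n_i - 1 (so n'_i >= 0). Then sum n'_i = 25 - 7 = 18.
Stars and bars: C(18+7-1, 7-1) = C(24,6).

Final answer: C(24,6) = 134596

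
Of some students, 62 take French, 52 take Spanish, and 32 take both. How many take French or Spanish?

|A union B| = |A| + |B| - |A intersect B| = 62 + 52 - 32.

Final answer: 82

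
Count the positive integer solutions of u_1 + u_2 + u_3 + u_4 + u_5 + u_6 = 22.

Substitute u'_i = u_i - 1 (so u'_i >= 0). Then sum u'_i = 22 - 6 = 16.
Stars and bars: C(16+6-1, 6-1) = C(21,5).

Final answer: C(21,5) = 20349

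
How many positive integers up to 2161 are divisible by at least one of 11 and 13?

Multiples of 11: 196. Multiples of 13: 166. Of both (lcm=143): 15.
By inclusion-exclusion: 196 + 166 - 15.

Final answer: 347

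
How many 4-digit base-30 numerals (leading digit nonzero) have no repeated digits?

First digit: 29 (nonzero). Second: 29 (not first). Third: 28, etc.
Total: 29 x 29 x 28 x 27.

Final answer: 635796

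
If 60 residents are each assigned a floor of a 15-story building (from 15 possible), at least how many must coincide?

There are 15 possible values for floor of a 15-story building. With 60 residents and 15 categories, by pigeonhole: ceiling(60/15).

Final answer: 4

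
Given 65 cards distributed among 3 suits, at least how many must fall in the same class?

By pigeonhole with 65 objects and 3 categories: ceiling(65/3).

Final answer: 22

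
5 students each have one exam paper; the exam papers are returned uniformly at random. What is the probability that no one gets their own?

D(n) = (n-1)(D(n-1) + D(n-2)), D(0)=1, D(1)=0.
Building up: D(2)=1, D(3)=2, D(4)=9, D(5)=44.
Total arrangements: 5! = 120.
Probability = D(5)/5! = 11/30.

Final answer: D(5)/5! = 44/120 = 0.366667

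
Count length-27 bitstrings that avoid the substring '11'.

Let a(n) count valid strings. If the last bit is 0 the prefix is any valid string of length n-1; if it is 1 the string must end in 01 with a valid prefix of length n-2. So a(n) = a(n-1) + a(n-2), a(1)=2, a(2)=3.
Iterating the recurrence: a(1)=2, a(2)=3, a(3)=5, a(4)=8, a(5)=13, a(6)=21, a(7)=34, a(8)=55, a(9)=89, a(10)=144, a(11)=233, a(12)=377, a(13)=610, a(14)=987, a(15)=1597, a(16)=2584, a(17)=4181, a(18)=6765, a(19)=10946, a(20)=17711, a(21)=28657, a(22)=46368, a(23)=75025, a(24)=121393, a(25)=196418, a(26)=317811, a(27)=514229.

Final answer: 514229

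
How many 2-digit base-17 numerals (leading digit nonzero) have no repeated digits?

The leading digit has 16 choices (anything but zero); the next has 16 (anything but the first), then 15, and so on, one fewer each time.
Total: 16 x 16.

Final answer: 256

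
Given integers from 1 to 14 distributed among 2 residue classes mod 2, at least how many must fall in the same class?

By pigeonhole with 14 objects and 2 categories: ceiling(14/2).

Final answer: 7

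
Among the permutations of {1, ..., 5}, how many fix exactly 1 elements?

Choose which 1 elements are fixed: C(5,1) = 5.
Derange the remaining 4 using D(j) = (j-1)(D(j-1) + D(j-2)), D(0)=1, D(1)=0: D(2)=1, D(3)=2, D(4)=9.
Total: 5 x 9.

Final answer: C(5,1) D(4) = 45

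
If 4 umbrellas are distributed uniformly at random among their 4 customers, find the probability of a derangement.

Use the recurrence D(n) = (n-1)(D(n-1) + D(n-2)) with D(0)=1, D(1)=0.
Building up: D(2)=1, D(3)=2, D(4)=9.
Total arrangements: 4! = 24.
Probability = D(4)/4! = 3/8.

Final answer: D(4)/4! = 9/24 = 0.375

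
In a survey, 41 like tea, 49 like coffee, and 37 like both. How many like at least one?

|A union B| = |A| + |B| - |A intersect B| = 41 + 49 - 37.

Final answer: 53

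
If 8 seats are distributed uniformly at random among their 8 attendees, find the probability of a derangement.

Derangements satisfy D(n) = (n-1)(D(n-1) + D(n-2)), starting from D(0)=1, D(1)=0.
Building up: D(2)=1, D(3)=2, D(4)=9, D(5)=44, D(6)=265, D(7)=1854, D(8)=14833.
Total arrangements: 8! = 40320.
Probability = D(8)/8! = 2119/5760.

Final answer: D(8)/8! = 14833/40320 = 0.367882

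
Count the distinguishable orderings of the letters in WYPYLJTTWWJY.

Letters (J:2, L:1, P:1, T:2, W:3, Y:3). Total letters: 12.
Permutations = 12!/(3! x 3! x 2! x 2!).

Final answer: 3326400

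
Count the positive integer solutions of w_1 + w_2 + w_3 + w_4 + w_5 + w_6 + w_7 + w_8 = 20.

Substitute w'_i = w_i - 1 (so w'_i >= 0). Then sum w'_i = 20 - 8 = 12.
Stars and bars: C(12+8-1, 8-1) = C(19,7).

Final answer: C(19,7) = 50388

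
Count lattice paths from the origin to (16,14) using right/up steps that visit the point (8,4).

Paths (0,0)->(8,4): C(12,4) = 495.
Paths (8,4)->(16,14): C(18,10) = 43758.
By multiplication principle: 495 x 43758.

Final answer: 21660210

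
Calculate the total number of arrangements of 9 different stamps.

The number of ways to arrange 9 distinct objects is 9!.

Final answer: 9! = 362880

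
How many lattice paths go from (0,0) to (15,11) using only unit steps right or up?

Each path has 15 right steps and 11 up steps in some order (26 steps total).
Choose which 11 of the 26 steps are up: C(26,11).

Final answer: C(26,11) = 7726160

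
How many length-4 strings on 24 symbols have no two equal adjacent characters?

First character: 24 choices. Each subsequent: 23 choices (must differ from the previous one).
Total: 24 x 23^3.

Final answer: 24 x 23^{3} = 292008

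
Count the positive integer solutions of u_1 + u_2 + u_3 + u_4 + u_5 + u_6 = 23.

Substitute u'_i = u_i - 1 (so u'_i >= 0). Then sum u'_i = 23 - 6 = 17.
Stars and bars: C(17+6-1, 6-1) = C(22,5).

Final answer: C(22,5) = 26334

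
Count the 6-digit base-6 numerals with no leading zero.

Leading digit: 5 options (nonzero). Other 5 digit(s): 6 options each.
Total: 5 x 6^5.

Final answer: 38880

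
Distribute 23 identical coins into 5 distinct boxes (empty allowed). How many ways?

Stars and bars: C(n+k-1, k-1) = C(27,4).

Final answer: C(27,4) = 17550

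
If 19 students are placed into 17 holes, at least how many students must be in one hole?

By the pigeonhole principle: ceiling(19/17).

Final answer: 2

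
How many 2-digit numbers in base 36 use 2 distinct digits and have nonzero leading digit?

First digit: 35 (nonzero). Second: 35 (not first). Third: 34, etc.
Total: 35 x 35.

Final answer: 1225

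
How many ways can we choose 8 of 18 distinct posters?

C(18,8) = 18!/(8! x (18-8)!).

Final answer: C(18,8) = 43758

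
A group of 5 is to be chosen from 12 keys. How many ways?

C(12,5) = 12!/(5! x (12-5)!).

Final answer: C(12,5) = 792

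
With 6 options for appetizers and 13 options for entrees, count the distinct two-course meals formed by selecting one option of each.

By the multiplication principle: 6 x 13.

Final answer: 78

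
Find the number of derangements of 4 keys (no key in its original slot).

D(n) = (n-1)(D(n-1) + D(n-2)), D(0)=1, D(1)=0.
D(2) = 1 x (0 + 1) = 1
D(3) = 2 x (1 + 0) = 2
D(4) = 3 x (D(3) + D(2)) = 3 x (2 + 1)

Final answer: D(4) = 9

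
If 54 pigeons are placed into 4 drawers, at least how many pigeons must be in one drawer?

By the pigeonhole principle: ceiling(54/4).

Final answer: 14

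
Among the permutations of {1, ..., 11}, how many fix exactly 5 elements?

Choose which 5 elements are fixed: C(11,5) = 462.
Derange the remaining 6 using D(j) = (j-1)(D(j-1) + D(j-2)), D(0)=1, D(1)=0: D(2)=1, D(3)=2, D(4)=9, D(5)=44, D(6)=265.
Total: 462 x 265.

Final answer: C(11,5) D(6) = 122430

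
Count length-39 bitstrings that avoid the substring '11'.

Classify by the final bit: ...0 gives a(n-1) strings, ...01 gives a(n-2) strings. Thus a(n) = a(n-1) + a(n-2) with a(1)=2, a(2)=3.
Iterating the recurrence: a(1)=2, a(2)=3, a(3)=5, a(4)=8, a(5)=13, a(6)=21, a(7)=34, a(8)=55, a(9)=89, a(10)=144, a(11)=233, a(12)=377, a(13)=610, a(14)=987, a(15)=1597, a(16)=2584, a(17)=4181, a(18)=6765, a(19)=10946, a(20)=17711, a(21)=28657, a(22)=46368, a(23)=75025, a(24)=121393, a(25)=196418, a(26)=317811, a(27)=514229, a(28)=832040, a(29)=1346269, a(30)=2178309, a(31)=3524578, a(32)=5702887, a(33)=9227465, a(34)=14930352, a(35)=24157817, a(36)=39088169, a(37)=63245986, a(38)=102334155, a(39)=165580141.

Final answer: 165580141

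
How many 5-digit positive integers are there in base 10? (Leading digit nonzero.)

These are the integers in [10^4, 10^5), so the count is 10^5 - 10^4 = 9 x 10^4.

Final answer: 90000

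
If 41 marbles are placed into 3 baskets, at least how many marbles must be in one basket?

By the pigeonhole principle: ceiling(41/3).

Final answer: 14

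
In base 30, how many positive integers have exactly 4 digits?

These are the integers in [30^3, 30^4), so the count is 30^4 - 30^3 = 29 x 30^3.

Final answer: 783000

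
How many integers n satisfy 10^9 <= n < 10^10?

The leading digit cannot be 0 (9 options); the other 9 digits can be anything (10 options each).
Total: 9 x 10^9.

Final answer: 9000000000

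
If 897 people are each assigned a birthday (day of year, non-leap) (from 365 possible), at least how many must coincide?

There are 365 possible values for birthday (day of year, non-leap). With 897 people and 365 categories, by pigeonhole: ceiling(897/365).

Final answer: 3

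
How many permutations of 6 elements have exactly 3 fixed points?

Choose which 3 elements are fixed: C(6,3) = 20.
Derange the remaining 3 using D(j) = (j-1)(D(j-1) + D(j-2)), D(0)=1, D(1)=0: D(2)=1, D(3)=2.
Total: 20 x 2.

Final answer: C(6,3) D(3) = 40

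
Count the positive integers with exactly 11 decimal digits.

The leading digit cannot be 0 (9 options); the other 10 digits can be anything (10 options each).
Total: 9 x 10^10.

Final answer: 90000000000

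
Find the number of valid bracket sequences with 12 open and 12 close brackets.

This is a standard Catalan-number count: the answer is C_n. Here n = 12 (pairs).
C_n = (2n)!/(n!(n+1)!), so C_{12} = 24!/(12! x 13!) = C(24,12)/13 = 2704156/13.

Final answer: C_{12} = 208012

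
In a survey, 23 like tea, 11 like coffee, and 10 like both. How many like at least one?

|A union B| = |A| + |B| - |A intersect B| = 23 + 11 - 10.

Final answer: 24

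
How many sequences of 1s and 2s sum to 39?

Let f(n) be the number of climbs. Removing the last move (1 or 2 steps) gives f(n) = f(n-1) + f(n-2); base cases f(1)=1, f(2)=2.
Computing successive values: f(1)=1, f(2)=2, f(3)=3, f(4)=5, f(5)=8, f(6)=13, f(7)=21, f(8)=34, f(9)=55, f(10)=89, f(11)=144, f(12)=233, f(13)=377, f(14)=610, f(15)=987, f(16)=1597, f(17)=2584, f(18)=4181, f(19)=6765, f(20)=10946, f(21)=17711, f(22)=28657, f(23)=46368, f(24)=75025, f(25)=121393, f(26)=196418, f(27)=317811, f(28)=514229, f(29)=832040, f(30)=1346269, f(31)=2178309, f(32)=3524578, f(33)=5702887, f(34)=9227465, f(35)=14930352, f(36)=24157817, f(37)=39088169, f(38)=63245986, f(39)=102334155.

Final answer: 102334155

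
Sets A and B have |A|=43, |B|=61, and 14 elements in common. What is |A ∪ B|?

|A union B| = |A| + |B| - |A intersect B| = 43 + 61 - 14.

Final answer: 90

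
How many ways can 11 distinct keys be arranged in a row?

The number of ways to arrange 11 distinct objects is 11!.

Final answer: 11! = 39916800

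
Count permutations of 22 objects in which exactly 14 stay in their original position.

Choose which 14 elements are fixed: C(22,14) = 319770.
Derange the remaining 8 using D(j) = (j-1)(D(j-1) + D(j-2)), D(0)=1, D(1)=0: D(2)=1, D(3)=2, D(4)=9, D(5)=44, D(6)=265, D(7)=1854, D(8)=14833.
Total: 319770 x 14833.

Final answer: C(22,14) D(8) = 4743148410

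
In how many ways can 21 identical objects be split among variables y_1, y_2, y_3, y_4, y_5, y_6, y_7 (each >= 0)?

Stars and bars with 21 stars and 6 bars:
C(21+7-1, 7-1) = C(27,6).

Final answer: C(27,6) = 296010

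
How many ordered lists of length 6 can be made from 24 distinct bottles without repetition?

P(24,6) = 24!/(24-6)! = 24!/18!.

Final answer: P(24,6) = 96909120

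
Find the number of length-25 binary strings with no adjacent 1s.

Classify by the final bit: ...0 gives a(n-1) strings, ...01 gives a(n-2) strings. Thus a(n) = a(n-1) + a(n-2) with a(1)=2, a(2)=3.
Iterating the recurrence: a(1)=2, a(2)=3, a(3)=5, a(4)=8, a(5)=13, a(6)=21, a(7)=34, a(8)=55, a(9)=89, a(10)=144, a(11)=233, a(12)=377, a(13)=610, a(14)=987, a(15)=1597, a(16)=2584, a(17)=4181, a(18)=6765, a(19)=10946, a(20)=17711, a(21)=28657, a(22)=46368, a(23)=75025, a(24)=121393, a(25)=196418.

Final answer: 196418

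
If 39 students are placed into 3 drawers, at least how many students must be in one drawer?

By the pigeonhole principle: ceiling(39/3).

Final answer: 13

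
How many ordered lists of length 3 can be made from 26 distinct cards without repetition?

P(26,3) = 26!/(26-3)! = 26!/23!.

Final answer: P(26,3) = 15600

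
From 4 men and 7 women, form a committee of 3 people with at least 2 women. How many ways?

Sum over valid woman counts:
C(7,2)C(4,1) = 84
C(7,3)C(4,0) = 35
Total: 84 + 35.

Final answer: 119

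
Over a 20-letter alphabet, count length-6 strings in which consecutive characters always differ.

First character: 20 choices. Each subsequent: 19 choices (must differ from the previous one).
Total: 20 x 19^5.

Final answer: 20 x 19^{5} = 49521980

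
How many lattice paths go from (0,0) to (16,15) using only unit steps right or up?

Each path has 16 right steps and 15 up steps in some order (31 steps total).
Choose which 15 of the 31 steps are up: C(31,15).

Final answer: C(31,15) = 300540195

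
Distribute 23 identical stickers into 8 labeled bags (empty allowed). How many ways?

Stars and bars: C(n+k-1, k-1) = C(30,7).

Final answer: C(30,7) = 2035800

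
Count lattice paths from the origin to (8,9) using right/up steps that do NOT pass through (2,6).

Total paths to (8,9): C(17,9) = 24310.
Paths through (2,6): C(8,6) x C(9,3) = 2352.
Avoiding (2,6): 24310 - 2352.

Final answer: 21958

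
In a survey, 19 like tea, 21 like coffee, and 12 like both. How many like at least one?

|A union B| = |A| + |B| - |A intersect B| = 19 + 21 - 12.

Final answer: 28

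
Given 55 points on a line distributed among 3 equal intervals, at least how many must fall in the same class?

By pigeonhole with 55 objects and 3 categories: ceiling(55/3).

Final answer: 19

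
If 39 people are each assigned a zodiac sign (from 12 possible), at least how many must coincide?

There are 12 possible values for zodiac sign. With 39 people and 12 categories, by pigeonhole: ceiling(39/12).

Final answer: 4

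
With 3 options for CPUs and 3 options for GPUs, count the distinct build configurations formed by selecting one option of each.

By the multiplication principle: 3 x 3.

Final answer: 9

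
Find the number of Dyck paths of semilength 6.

Total monotonic paths to (6,6): C(12,6) = 924.
Reflecting each bad path at its first crossing gives a bijection with paths to (5,7): C(12,7) = 792.
Valid Dyck paths: 924 - 792.
(This is the Catalan number C_{6}.)

Final answer: C_{6} = 132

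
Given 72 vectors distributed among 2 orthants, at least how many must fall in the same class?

By pigeonhole with 72 objects and 2 categories: ceiling(72/2).

Final answer: 36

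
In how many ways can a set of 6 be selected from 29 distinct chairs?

C(29,6) = 29!/(6! x 23!).

Final answer: \binom{29}{6} = 475020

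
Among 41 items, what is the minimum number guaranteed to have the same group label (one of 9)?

There are 9 possible values for group label (one of 9). With 41 items and 9 categories, by pigeonhole: ceiling(41/9).

Final answer: 5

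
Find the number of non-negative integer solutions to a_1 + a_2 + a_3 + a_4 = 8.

Stars and bars with 8 stars and 3 bars:
C(8+4-1, 4-1) = C(11,3).

Final answer: C(11,3) = 165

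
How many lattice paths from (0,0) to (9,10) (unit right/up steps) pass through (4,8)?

Paths (0,0)->(4,8): C(12,8) = 495.
Paths (4,8)->(9,10): C(7,2) = 21.
By multiplication principle: 495 x 21.

Final answer: 10395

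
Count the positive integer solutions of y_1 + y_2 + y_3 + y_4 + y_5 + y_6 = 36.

Substitute y'_i = y_i - 1 (so y'_i >= 0). Then sum y'_i = 36 - 6 = 30.
Stars and bars: C(30+6-1, 6-1) = C(35,5).

Final answer: C(35,5) = 324632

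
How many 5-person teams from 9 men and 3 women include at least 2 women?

Sum over valid woman counts:
C(3,2)C(9,3) = 252
C(3,3)C(9,2) = 36
Total: 252 + 36.

Final answer: 288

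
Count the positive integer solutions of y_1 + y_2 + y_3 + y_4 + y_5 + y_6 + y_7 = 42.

Substitute y'_i = y_i - 1 (so y'_i >= 0). Then sum y'_i = 42 - 7 = 35.
Stars and bars: C(35+7-1, 7-1) = C(41,6).

Final answer: C(41,6) = 4496388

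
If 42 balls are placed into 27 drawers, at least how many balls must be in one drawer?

By the pigeonhole principle: ceiling(42/27).

Final answer: 2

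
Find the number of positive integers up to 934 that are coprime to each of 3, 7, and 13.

|div by 3|=311, |div by 7|=133, |div by 13|=71.
|div by 3&7|=44, |div by 3&13|=23, |div by 7&13|=10, |div by all|=3.
By inclusion-exclusion, divisible by at least one: 311+133+71-44-23-10+3 = 441.
Not divisible by any: 934 - 441.

Final answer: 493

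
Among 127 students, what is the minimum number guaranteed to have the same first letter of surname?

There are 26 possible values for first letter of surname. With 127 students and 26 categories, by pigeonhole: ceiling(127/26).

Final answer: 5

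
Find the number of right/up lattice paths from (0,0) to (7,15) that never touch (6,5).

Total paths to (7,15): C(22,15) = 170544.
Paths through (6,5): C(11,5) x C(11,10) = 5082.
Avoiding (6,5): 170544 - 5082.

Final answer: 165462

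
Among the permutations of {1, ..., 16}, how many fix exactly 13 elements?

Choose which 13 elements are fixed: C(16,13) = 560.
Derange the remaining 3 using D(j) = (j-1)(D(j-1) + D(j-2)), D(0)=1, D(1)=0: D(2)=1, D(3)=2.
Total: 560 x 2.

Final answer: C(16,13) D(3) = 1120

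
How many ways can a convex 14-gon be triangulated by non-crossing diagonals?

This is counted by the nth Catalan number C_n. Here n = 14 - 2 = 12.
Using C_0 = 1 and C_(k+1) = C_k x 2(2k+1)/(k+2), build up term by term: C_1=1, C_2=2, C_3=5, C_4=14, C_5=42, C_6=132, C_7=429, C_8=1430, C_9=4862, C_10=16796, C_11=58786, C_12=208012.

Final answer: C_{12} = 208012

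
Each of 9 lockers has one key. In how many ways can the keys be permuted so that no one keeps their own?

D(n) = (n-1)(D(n-1) + D(n-2)), D(0)=1, D(1)=0.
D(2) = 1 x (0 + 1) = 1
D(3) = 2 x (1 + 0) = 2
D(4) = 3 x (2 + 1) = 9
D(5) = 4 x (9 + 2) = 44
D(6) = 5 x (44 + 9) = 265
D(7) = 6 x (265 + 44) = 1854
D(8) = 7 x (1854 + 265) = 14833
D(9) = 8 x (D(8) + D(7)) = 8 x (14833 + 1854)

Final answer: D(9) = 133496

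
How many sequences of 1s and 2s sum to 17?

Let f(n) count the ways. The last step is size 1 or 2, so f(n) = f(n-1) + f(n-2) with f(1)=1, f(2)=2.
Building up term by term: f(1)=1, f(2)=2, f(3)=3, f(4)=5, f(5)=8, f(6)=13, f(7)=21, f(8)=34, f(9)=55, f(10)=89, f(11)=144, f(12)=233, f(13)=377, f(14)=610, f(15)=987, f(16)=1597, f(17)=2584.

Final answer: 2584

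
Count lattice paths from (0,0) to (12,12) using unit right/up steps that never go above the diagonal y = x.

Total monotonic paths to (12,12): C(24,12) = 2704156.
By the reflection principle, paths that go above the diagonal number C(24,13) = 2496144.
Valid Dyck paths: 2704156 - 2496144.
(These counts are the Catalan numbers.)

Final answer: C_{12} = 208012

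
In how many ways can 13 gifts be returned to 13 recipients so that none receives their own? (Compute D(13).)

Derangements satisfy D(n) = (n-1)(D(n-1) + D(n-2)), starting from D(0)=1, D(1)=0.
D(2) = 1 x (0 + 1) = 1
D(3) = 2 x (1 + 0) = 2
D(4) = 3 x (2 + 1) = 9
D(5) = 4 x (9 + 2) = 44
D(6) = 5 x (44 + 9) = 265
D(7) = 6 x (265 + 44) = 1854
D(8) = 7 x (1854 + 265) = 14833
D(9) = 8 x (14833 + 1854) = 133496
D(10) = 9 x (133496 + 14833) = 1334961
D(11) = 10 x (1334961 + 133496) = 14684570
D(12) = 11 x (14684570 + 1334961) = 176214841
D(13) = 12 x (D(12) + D(11)) = 12 x (176214841 + 14684570)

Final answer: D(13) = 2290792932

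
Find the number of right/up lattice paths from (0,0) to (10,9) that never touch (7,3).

Total paths to (10,9): C(19,9) = 92378.
Paths through (7,3): C(10,3) x C(9,6) = 10080.
Avoiding (7,3): 92378 - 10080.

Final answer: 82298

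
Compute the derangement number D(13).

Derangements satisfy D(n) = (n-1)(D(n-1) + D(n-2)), starting from D(0)=1, D(1)=0.
Building up: D(2)=1, D(3)=2, D(4)=9, D(5)=44, D(6)=265, D(7)=1854, D(8)=14833, D(9)=133496, D(10)=1334961, D(11)=14684570, D(12)=176214841.
D(13) = 12 x (D(12) + D(11)) = 12 x (176214841 + 14684570).

Final answer: D(13) = 2290792932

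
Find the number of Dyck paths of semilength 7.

Total monotonic paths to (7,7): C(14,7) = 3432.
A path is bad iff it touches y = x + 1; reflecting its initial segment maps bad paths bijectively onto all paths to (6,8), of which there are C(14,8) = 3003.
Valid Dyck paths: 3432 - 3003.
(Equivalently, C_{7} = C(14,7)/8 = 3432/8.)

Final answer: C_{7} = 429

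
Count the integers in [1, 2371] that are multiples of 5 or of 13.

Multiples of 5: 474. Multiples of 13: 182. Of both (lcm=65): 36.
By inclusion-exclusion: 474 + 182 - 36.

Final answer: 620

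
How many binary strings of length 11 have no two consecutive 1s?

A valid string ends in 0 (append to any length-(n-1) valid string) or in 01 (append to any length-(n-2) valid string), so a(n) = a(n-1) + a(n-2) with a(1)=2, a(2)=3.
Building up term by term: a(1)=2, a(2)=3, a(3)=5, a(4)=8, a(5)=13, a(6)=21, a(7)=34, a(8)=55, a(9)=89, a(10)=144, a(11)=233.

Final answer: 233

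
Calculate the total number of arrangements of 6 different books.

The number of ways to arrange 6 distinct objects is 6!.

Final answer: 6! = 720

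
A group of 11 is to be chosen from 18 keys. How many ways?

C(18,11) = 18!/(11! x 7!).

Final answer: \binom{18}{11} = 31824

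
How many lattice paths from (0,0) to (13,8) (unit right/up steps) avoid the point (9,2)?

Total paths to (13,8): C(21,8) = 203490.
Paths through (9,2): C(11,2) x C(10,6) = 11550.
Avoiding (9,2): 203490 - 11550.

Final answer: 191940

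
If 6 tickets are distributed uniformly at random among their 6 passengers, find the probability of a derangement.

Use the recurrence D(n) = (n-1)(D(n-1) + D(n-2)) with D(0)=1, D(1)=0.
Building up: D(2)=1, D(3)=2, D(4)=9, D(5)=44, D(6)=265.
Total arrangements: 6! = 720.
Probability = D(6)/6! = 53/144.

Final answer: D(6)/6! = 265/720 = 0.368056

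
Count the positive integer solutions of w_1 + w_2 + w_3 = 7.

Substitute w'_i = w_i - 1 (so w'_i >= 0). Then sum w'_i = 7 - 3 = 4.
Stars and bars: C(4+3-1, 3-1) = C(6,2).

Final answer: C(6,2) = 15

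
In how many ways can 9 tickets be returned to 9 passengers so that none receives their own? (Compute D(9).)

Use the recurrence D(n) = (n-1)(D(n-1) + D(n-2)) with D(0)=1, D(1)=0.
D(2) = 1 x (0 + 1) = 1
D(3) = 2 x (1 + 0) = 2
D(4) = 3 x (2 + 1) = 9
D(5) = 4 x (9 + 2) = 44
D(6) = 5 x (44 + 9) = 265
D(7) = 6 x (265 + 44) = 1854
D(8) = 7 x (1854 + 265) = 14833
D(9) = 8 x (D(8) + D(7)) = 8 x (14833 + 1854)

Final answer: D(9) = 133496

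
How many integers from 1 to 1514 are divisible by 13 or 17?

Multiples of 13: 116. Multiples of 17: 89. Of both (lcm=221): 6.
By inclusion-exclusion: 116 + 89 - 6.

Final answer: 199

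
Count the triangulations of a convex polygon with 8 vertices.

The structures are counted by the Catalan number C_n. Here n = 8 - 2 = 6.
C_n = C(2n,n)/(n+1), so C_{6} = C(12,6)/7 = 924/7.

Final answer: C_{6} = 132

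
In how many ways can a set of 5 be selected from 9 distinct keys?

C(9,5) = 9!/(5! x 4!).

Final answer: \binom{9}{5} = 126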